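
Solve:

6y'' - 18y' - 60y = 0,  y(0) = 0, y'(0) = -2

General solution: y = C₁e^(5x) + C₂e^(-2x)
Applying ICs: C₁ = -2/7, C₂ = 2/7
Particular solution: y = -(2/7)e^(5x) + (2/7)e^(-2x)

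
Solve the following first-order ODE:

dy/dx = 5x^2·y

Separating variables and integrating:
ln|y| = 5x^3/3 + C

General solution: y = Ce^(5x^3/3)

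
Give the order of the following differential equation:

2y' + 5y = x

The order is 1 (highest derivative is of order 1).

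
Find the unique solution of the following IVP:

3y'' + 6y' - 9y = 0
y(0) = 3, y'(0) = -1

General solution: y = C₁e^x + C₂e^(-3x)
Applying ICs: C₁ = 2, C₂ = 1
Particular solution: y = 2e^x + e^(-3x)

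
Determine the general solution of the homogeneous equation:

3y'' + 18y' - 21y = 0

Characteristic equation: 3r² + 18r - 21 = 0
Divide by 3: r² + 6r - 7 = 0
Roots: r = 1, -7 (distinct real)
General solution: y = C₁e^x + C₂e^(-7x)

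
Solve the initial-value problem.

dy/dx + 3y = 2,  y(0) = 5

General solution: y = 2/3 + Ce^(-3x)
Applying y(0) = 5: C = 5 - 2/3 = 13/3
Particular solution: y = 2/3 + (13/3)e^(-3x)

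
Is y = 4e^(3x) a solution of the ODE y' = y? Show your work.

Verification:
y = 4e^(3x)
y' = 12e^(3x)
But y = 4e^(3x)
y' ≠ y — the derivative does not match

No, it is not a solution.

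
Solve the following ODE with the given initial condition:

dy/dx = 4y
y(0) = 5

General solution: y = Ce^(4x)
Applying IC y(0) = 5:
Particular solution: y = 5e^(4x)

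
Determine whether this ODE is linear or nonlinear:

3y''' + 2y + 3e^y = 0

Nonlinear (e^y is nonlinear in y)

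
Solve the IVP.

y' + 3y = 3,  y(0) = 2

General solution: y = 1 + Ce^(-3x)
Applying y(0) = 2: C = 2 - 1 = 1
Particular solution: y = 1 + e^(-3x)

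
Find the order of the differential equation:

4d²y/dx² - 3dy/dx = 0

The order is 2 (highest derivative is of order 2).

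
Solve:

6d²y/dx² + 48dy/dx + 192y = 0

Characteristic equation: 6r² + 48r + 192 = 0
Divide by 6: r² + 8r + 32 = 0
Roots: r = -4 ± 4i (complex conjugates)
General solution: y = e^(-4x)(C₁cos(4x) + C₂sin(4x))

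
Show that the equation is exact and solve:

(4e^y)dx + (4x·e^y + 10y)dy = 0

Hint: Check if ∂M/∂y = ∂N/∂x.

Verify exactness: ∂M/∂y = ∂N/∂x ✓
Find F(x,y) such that ∂F/∂x = M, ∂F/∂y = N
Solution: 4x·e^y + 5y² = C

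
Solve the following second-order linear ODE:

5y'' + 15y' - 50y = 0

Characteristic equation: 5r² + 15r - 50 = 0
Divide by 5: r² + 3r - 10 = 0
Roots: r = 2, -5 (distinct real)
General solution: y = C₁e^(2x) + C₂e^(-5x)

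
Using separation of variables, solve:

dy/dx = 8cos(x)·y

Separating variables and integrating:
ln|y| = 8sin(x) + C

General solution: y = Ce^(8sin(x))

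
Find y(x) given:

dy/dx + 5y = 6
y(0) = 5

General solution: y = 6/5 + Ce^(-5x)
Applying y(0) = 5: C = 5 - 6/5 = 19/5
Particular solution: y = 6/5 + (19/5)e^(-5x)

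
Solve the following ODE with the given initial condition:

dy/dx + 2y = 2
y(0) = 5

General solution: y = 1 + Ce^(-2x)
Applying y(0) = 5: C = 5 - 1 = 4
Particular solution: y = 1 + 4e^(-2x)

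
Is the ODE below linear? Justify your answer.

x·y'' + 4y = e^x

Yes. Linear (y and its derivatives appear to the first power only, no products of y terms)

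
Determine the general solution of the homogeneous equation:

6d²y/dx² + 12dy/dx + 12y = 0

Characteristic equation: 6r² + 12r + 12 = 0
Divide by 6: r² + 2r + 2 = 0
Roots: r = -1 ± i (complex conjugates)
General solution: y = e^(-x)(C₁cos(x) + C₂sin(x))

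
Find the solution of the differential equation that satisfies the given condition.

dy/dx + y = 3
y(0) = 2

General solution: y = 3 + Ce^(-x)
Applying y(0) = 2: C = 2 - 3 = -1
Particular solution: y = 3 - e^(-x)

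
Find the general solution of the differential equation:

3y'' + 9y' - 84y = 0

Characteristic equation: 3r² + 9r - 84 = 0
Divide by 3: r² + 3r - 28 = 0
Roots: r = 4, -7 (distinct real)
General solution: y = C₁e^(4x) + C₂e^(-7x)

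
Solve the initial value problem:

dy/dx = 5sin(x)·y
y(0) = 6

General solution: y = Ce^(-5cos(x))
Applying IC y(0) = 6:
Particular solution: y = 6e^(5(1-cos(x)))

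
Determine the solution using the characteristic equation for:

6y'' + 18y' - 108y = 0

Characteristic equation: 6r² + 18r - 108 = 0
Divide by 6: r² + 3r - 18 = 0
Roots: r = 3, -6 (distinct real)
General solution: y = C₁e^(3x) + C₂e^(-6x)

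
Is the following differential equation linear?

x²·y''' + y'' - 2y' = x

Yes. Linear (y and its derivatives appear to the first power only, no products of y terms)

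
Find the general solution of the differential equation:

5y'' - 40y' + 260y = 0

Characteristic equation: 5r² - 40r + 260 = 0
Divide by 5: r² - 8r + 52 = 0
Roots: r = 4 ± 6i (complex conjugates)
General solution: y = e^(4x)(C₁cos(6x) + C₂sin(6x))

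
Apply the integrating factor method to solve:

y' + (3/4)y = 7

Using integrating factor method:

General solution: y = 28/3 + Ce^(-3x/4)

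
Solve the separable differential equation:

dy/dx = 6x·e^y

Separating variables and integrating:
-e^(-y) = 3x² + C

General solution: y = -ln(C - 3x²)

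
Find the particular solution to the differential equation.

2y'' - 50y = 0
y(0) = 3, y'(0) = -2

General solution: y = C₁e^(5x) + C₂e^(-5x)
Applying ICs: C₁ = 13/10, C₂ = 17/10
Particular solution: y = (13/10)e^(5x) + (17/10)e^(-5x)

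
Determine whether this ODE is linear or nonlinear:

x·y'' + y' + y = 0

Linear (y and its derivatives appear to the first power only, no products of y terms)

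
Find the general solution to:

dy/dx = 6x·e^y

Separating variables and integrating:
-e^(-y) = 3x² + C

General solution: y = -ln(C - 3x²)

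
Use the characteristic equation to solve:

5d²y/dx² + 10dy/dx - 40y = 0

Characteristic equation: 5r² + 10r - 40 = 0
Divide by 5: r² + 2r - 8 = 0
Roots: r = 2, -4 (distinct real)
General solution: y = C₁e^(2x) + C₂e^(-4x)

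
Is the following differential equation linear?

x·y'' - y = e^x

Yes. Linear (y and its derivatives appear to the first power only, no products of y terms)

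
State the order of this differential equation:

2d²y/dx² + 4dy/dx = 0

The order is 2 (highest derivative is of order 2).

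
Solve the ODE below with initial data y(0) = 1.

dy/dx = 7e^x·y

General solution: y = Ce^(7e^x)
Applying IC y(0) = 1:
Particular solution: y = e^(7(e^x - 1))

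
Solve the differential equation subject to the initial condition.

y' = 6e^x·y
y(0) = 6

General solution: y = Ce^(6e^x)
Applying IC y(0) = 6:
Particular solution: y = 6e^(6(e^x - 1))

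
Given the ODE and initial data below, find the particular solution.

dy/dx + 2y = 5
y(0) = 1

General solution: y = 5/2 + Ce^(-2x)
Applying y(0) = 1: C = 1 - 5/2 = -3/2
Particular solution: y = 5/2 - (3/2)e^(-2x)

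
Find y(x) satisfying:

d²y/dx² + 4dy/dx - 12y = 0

Characteristic equation: r² + 4r - 12 = 0
Roots: r = 2, -6 (distinct real)
General solution: y = C₁e^(2x) + C₂e^(-6x)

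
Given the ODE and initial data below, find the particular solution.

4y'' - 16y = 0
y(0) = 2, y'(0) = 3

General solution: y = C₁e^(2x) + C₂e^(-2x)
Applying ICs: C₁ = 7/4, C₂ = 1/4
Particular solution: y = (7/4)e^(2x) + (1/4)e^(-2x)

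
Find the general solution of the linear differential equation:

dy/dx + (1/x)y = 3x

Using integrating factor method:

General solution: y = x^2 + C/x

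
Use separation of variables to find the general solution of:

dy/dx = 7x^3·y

Separating variables and integrating:
ln|y| = 7x^4/4 + C

General solution: y = Ce^(7x^4/4)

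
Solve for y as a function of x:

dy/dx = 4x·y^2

Separating variables and integrating:
-1/y = 2x^2 + C

General solution: y^-1 = -2x^2 + C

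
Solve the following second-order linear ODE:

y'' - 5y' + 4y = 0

Characteristic equation: r² - 5r + 4 = 0
Roots: r = 4, 1 (distinct real)
General solution: y = C₁e^(4x) + C₂e^x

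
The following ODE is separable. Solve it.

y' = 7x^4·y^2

Separating variables and integrating:
-1/y = 7x^5/5 + C

General solution: y^-1 = (-7/5)x^5 + C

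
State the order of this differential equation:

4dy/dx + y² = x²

The order is 1 (highest derivative is of order 1).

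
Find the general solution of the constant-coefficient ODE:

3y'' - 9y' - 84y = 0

Characteristic equation: 3r² - 9r - 84 = 0
Divide by 3: r² - 3r - 28 = 0
Roots: r = 7, -4 (distinct real)
General solution: y = C₁e^(7x) + C₂e^(-4x)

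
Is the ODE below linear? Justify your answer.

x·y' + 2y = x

Yes. Linear (y and its derivatives appear to the first power only, no products of y terms)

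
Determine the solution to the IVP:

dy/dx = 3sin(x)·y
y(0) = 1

General solution: y = Ce^(-3cos(x))
Applying IC y(0) = 1:
Particular solution: y = e^(3(1-cos(x)))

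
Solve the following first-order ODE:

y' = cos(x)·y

Separating variables and integrating:
ln|y| = sin(x) + C

General solution: y = Ce^(sin(x))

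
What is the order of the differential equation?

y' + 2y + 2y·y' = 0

The order is 1 (highest derivative is of order 1).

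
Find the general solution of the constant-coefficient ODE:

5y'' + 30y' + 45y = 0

Characteristic equation: 5r² + 30r + 45 = 0
Divide by 5: r² + 6r + 9 = 0
Factored: (r + 3)² = 0
Repeated root: r = -3
General solution: y = (C₁ + C₂x)e^(-3x)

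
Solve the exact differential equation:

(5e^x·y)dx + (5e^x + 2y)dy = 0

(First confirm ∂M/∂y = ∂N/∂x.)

Verify exactness: ∂M/∂y = ∂N/∂x ✓
Find F(x,y) such that ∂F/∂x = M, ∂F/∂y = N
Solution: 5e^x·y + y² = C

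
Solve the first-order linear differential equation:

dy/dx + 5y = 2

Using integrating factor method:

General solution: y = 2/5 + Ce^(-5x)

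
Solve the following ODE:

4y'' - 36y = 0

Characteristic equation: 4r² - 36 = 0
Divide by 4: r² - 9 = 0
Roots: r = 3, -3 (distinct real)
General solution: y = C₁e^(3x) + C₂e^(-3x)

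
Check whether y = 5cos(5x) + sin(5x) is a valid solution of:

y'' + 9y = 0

Verification:
y'' = -125cos(5x) - 25sin(5x)
y'' + 9y ≠ 0 (frequency mismatch: got 25 instead of 9)

No, it is not a solution.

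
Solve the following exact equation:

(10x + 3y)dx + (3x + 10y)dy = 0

Verify exactness: ∂M/∂y = ∂N/∂x ✓
Find F(x,y) such that ∂F/∂x = M, ∂F/∂y = N
Solution: 5x² + 3xy + 5y² = C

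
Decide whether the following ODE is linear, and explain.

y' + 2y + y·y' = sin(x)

Nonlinear (product y·y')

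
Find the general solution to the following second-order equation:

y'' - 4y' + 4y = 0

Characteristic equation: r² - 4r + 4 = 0
Factored: (r - 2)² = 0
Repeated root: r = 2
General solution: y = (C₁ + C₂x)e^(2x)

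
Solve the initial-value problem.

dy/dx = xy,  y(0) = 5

General solution: y = Ce^(x²/2)
Applying IC y(0) = 5:
Particular solution: y = 5e^(x²/2)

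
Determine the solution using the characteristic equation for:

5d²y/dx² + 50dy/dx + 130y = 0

Characteristic equation: 5r² + 50r + 130 = 0
Divide by 5: r² + 10r + 26 = 0
Roots: r = -5 ± i (complex conjugates)
General solution: y = e^(-5x)(C₁cos(x) + C₂sin(x))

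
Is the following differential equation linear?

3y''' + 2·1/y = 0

No. Nonlinear (1/y term)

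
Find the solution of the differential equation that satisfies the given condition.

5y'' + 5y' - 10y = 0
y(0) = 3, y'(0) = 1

General solution: y = C₁e^x + C₂e^(-2x)
Applying ICs: C₁ = 7/3, C₂ = 2/3
Particular solution: y = (7/3)e^x + (2/3)e^(-2x)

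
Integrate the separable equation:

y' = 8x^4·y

Separating variables and integrating:
ln|y| = 8x^5/5 + C

General solution: y = Ce^(8x^5/5)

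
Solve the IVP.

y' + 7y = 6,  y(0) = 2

General solution: y = 6/7 + Ce^(-7x)
Applying y(0) = 2: C = 2 - 6/7 = 8/7
Particular solution: y = 6/7 + (8/7)e^(-7x)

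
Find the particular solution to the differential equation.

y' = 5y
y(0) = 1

General solution: y = Ce^(5x)
Applying IC y(0) = 1:
Particular solution: y = e^(5x)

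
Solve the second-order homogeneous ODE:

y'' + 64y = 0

Characteristic equation: r² + 64 = 0
Roots: r = ±8i (complex conjugates)
General solution: y = C₁cos(8x) + C₂sin(8x)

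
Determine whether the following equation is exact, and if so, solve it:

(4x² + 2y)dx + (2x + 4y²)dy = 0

Verify exactness: ∂M/∂y = ∂N/∂x ✓
Find F(x,y) such that ∂F/∂x = M, ∂F/∂y = N
Solution: 4x³/3 + 2xy + 4y³/3 = C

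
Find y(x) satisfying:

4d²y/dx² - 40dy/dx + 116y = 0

Characteristic equation: 4r² - 40r + 116 = 0
Divide by 4: r² - 10r + 29 = 0
Roots: r = 5 ± 2i (complex conjugates)
General solution: y = e^(5x)(C₁cos(2x) + C₂sin(2x))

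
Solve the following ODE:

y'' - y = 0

Characteristic equation: r² - 1 = 0
Roots: r = 1, -1 (distinct real)
General solution: y = C₁e^x + C₂e^(-x)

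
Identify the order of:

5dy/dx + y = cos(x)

The order is 1 (highest derivative is of order 1).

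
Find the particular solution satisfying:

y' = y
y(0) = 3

General solution: y = Ce^x
Applying IC y(0) = 3:
Particular solution: y = 3e^x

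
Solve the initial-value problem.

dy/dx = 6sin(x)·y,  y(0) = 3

General solution: y = Ce^(-6cos(x))
Applying IC y(0) = 3:
Particular solution: y = 3e^(6(1-cos(x)))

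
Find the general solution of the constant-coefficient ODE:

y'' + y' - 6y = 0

Characteristic equation: r² + r - 6 = 0
Roots: r = 2, -3 (distinct real)
General solution: y = C₁e^(2x) + C₂e^(-3x)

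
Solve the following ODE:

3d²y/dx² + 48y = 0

Characteristic equation: 3r² + 48 = 0
Divide by 3: r² + 16 = 0
Roots: r = ±4i (complex conjugates)
General solution: y = C₁cos(4x) + C₂sin(4x)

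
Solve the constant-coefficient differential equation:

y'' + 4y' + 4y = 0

Characteristic equation: r² + 4r + 4 = 0
Factored: (r + 2)² = 0
Repeated root: r = -2
General solution: y = (C₁ + C₂x)e^(-2x)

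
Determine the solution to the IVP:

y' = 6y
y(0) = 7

General solution: y = Ce^(6x)
Applying IC y(0) = 7:
Particular solution: y = 7e^(6x)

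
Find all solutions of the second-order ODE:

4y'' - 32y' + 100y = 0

Characteristic equation: 4r² - 32r + 100 = 0
Divide by 4: r² - 8r + 25 = 0
Roots: r = 4 ± 3i (complex conjugates)
General solution: y = e^(4x)(C₁cos(3x) + C₂sin(3x))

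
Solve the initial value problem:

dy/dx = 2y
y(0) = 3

General solution: y = Ce^(2x)
Applying IC y(0) = 3:
Particular solution: y = 3e^(2x)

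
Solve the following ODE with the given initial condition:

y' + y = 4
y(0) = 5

General solution: y = 4 + Ce^(-x)
Applying y(0) = 5: C = 5 - 4 = 1
Particular solution: y = 4 + e^(-x)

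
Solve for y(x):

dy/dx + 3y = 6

Using integrating factor method:

General solution: y = 2 + Ce^(-3x)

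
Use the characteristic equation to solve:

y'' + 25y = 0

Characteristic equation: r² + 25 = 0
Roots: r = ±5i (complex conjugates)
General solution: y = C₁cos(5x) + C₂sin(5x)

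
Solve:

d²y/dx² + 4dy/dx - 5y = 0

Characteristic equation: r² + 4r - 5 = 0
Roots: r = 1, -5 (distinct real)
General solution: y = C₁e^x + C₂e^(-5x)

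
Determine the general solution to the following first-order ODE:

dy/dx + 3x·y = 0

Using integrating factor method:

General solution: y = Ce^(-3x^2/2)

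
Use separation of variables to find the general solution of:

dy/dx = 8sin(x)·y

Separating variables and integrating:
ln|y| = -8cos(x) + C

General solution: y = Ce^(-8cos(x))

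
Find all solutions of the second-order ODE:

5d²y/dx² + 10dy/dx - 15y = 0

Characteristic equation: 5r² + 10r - 15 = 0
Divide by 5: r² + 2r - 3 = 0
Roots: r = 1, -3 (distinct real)
General solution: y = C₁e^x + C₂e^(-3x)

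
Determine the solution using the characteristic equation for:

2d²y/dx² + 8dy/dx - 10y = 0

Characteristic equation: 2r² + 8r - 10 = 0
Divide by 2: r² + 4r - 5 = 0
Roots: r = 1, -5 (distinct real)
General solution: y = C₁e^x + C₂e^(-5x)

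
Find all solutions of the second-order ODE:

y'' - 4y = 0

Characteristic equation: r² - 4 = 0
Roots: r = 2, -2 (distinct real)
General solution: y = C₁e^(2x) + C₂e^(-2x)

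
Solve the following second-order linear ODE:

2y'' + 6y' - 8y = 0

Characteristic equation: 2r² + 6r - 8 = 0
Divide by 2: r² + 3r - 4 = 0
Roots: r = 1, -4 (distinct real)
General solution: y = C₁e^x + C₂e^(-4x)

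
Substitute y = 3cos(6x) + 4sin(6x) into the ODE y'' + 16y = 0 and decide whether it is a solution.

Verification:
y'' = -108cos(6x) - 144sin(6x)
y'' + 16y ≠ 0 (frequency mismatch: got 36 instead of 16)

No, it is not a solution.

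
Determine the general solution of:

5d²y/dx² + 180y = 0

Characteristic equation: 5r² + 180 = 0
Divide by 5: r² + 36 = 0
Roots: r = ±6i (complex conjugates)
General solution: y = C₁cos(6x) + C₂sin(6x)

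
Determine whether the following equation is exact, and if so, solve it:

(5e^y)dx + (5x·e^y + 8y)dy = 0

Verify exactness: ∂M/∂y = ∂N/∂x ✓
Find F(x,y) such that ∂F/∂x = M, ∂F/∂y = N
Solution: 5x·e^y + 4y² = C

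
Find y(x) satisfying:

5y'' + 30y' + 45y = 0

Characteristic equation: 5r² + 30r + 45 = 0
Divide by 5: r² + 6r + 9 = 0
Factored: (r + 3)² = 0
Repeated root: r = -3
General solution: y = (C₁ + C₂x)e^(-3x)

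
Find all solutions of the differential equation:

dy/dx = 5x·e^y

Separating variables and integrating:
-e^(-y) = 5x²/2 + C

General solution: y = -ln(C - 5x²/2)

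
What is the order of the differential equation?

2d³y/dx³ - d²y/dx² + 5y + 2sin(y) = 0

The order is 3 (highest derivative is of order 3).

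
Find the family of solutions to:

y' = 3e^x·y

Separating variables and integrating:
ln|y| = 3e^x + C

General solution: y = Ce^(3e^x)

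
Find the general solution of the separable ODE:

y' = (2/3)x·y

Separating variables and integrating:
ln|y| = x^2/3 + C

General solution: y = Ce^(x^2/3)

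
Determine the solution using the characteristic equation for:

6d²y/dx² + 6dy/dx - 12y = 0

Characteristic equation: 6r² + 6r - 12 = 0
Divide by 6: r² + r - 2 = 0
Roots: r = 1, -2 (distinct real)
General solution: y = C₁e^x + C₂e^(-2x)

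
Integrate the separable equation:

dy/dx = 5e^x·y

Separating variables and integrating:
ln|y| = 5e^x + C

General solution: y = Ce^(5e^x)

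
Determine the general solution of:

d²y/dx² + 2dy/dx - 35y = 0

Characteristic equation: r² + 2r - 35 = 0
Roots: r = 5, -7 (distinct real)
General solution: y = C₁e^(5x) + C₂e^(-7x)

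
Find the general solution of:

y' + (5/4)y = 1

Using integrating factor method:

General solution: y = 4/5 + Ce^(-5x/4)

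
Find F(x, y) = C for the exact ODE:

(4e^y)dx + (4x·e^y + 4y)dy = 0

Verify exactness: ∂M/∂y = ∂N/∂x ✓
Find F(x,y) such that ∂F/∂x = M, ∂F/∂y = N
Solution: 4x·e^y + 2y² = C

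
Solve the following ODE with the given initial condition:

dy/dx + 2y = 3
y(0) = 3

General solution: y = 3/2 + Ce^(-2x)
Applying y(0) = 3: C = 3 - 3/2 = 3/2
Particular solution: y = 3/2 + (3/2)e^(-2x)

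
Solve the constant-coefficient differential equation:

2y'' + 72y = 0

Characteristic equation: 2r² + 72 = 0
Divide by 2: r² + 36 = 0
Roots: r = ±6i (complex conjugates)
General solution: y = C₁cos(6x) + C₂sin(6x)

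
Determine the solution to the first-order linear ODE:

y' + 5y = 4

Using integrating factor method:

General solution: y = 4/5 + Ce^(-5x)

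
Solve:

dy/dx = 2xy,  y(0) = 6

General solution: y = Ce^(x²)
Applying IC y(0) = 6:
Particular solution: y = 6e^(x²)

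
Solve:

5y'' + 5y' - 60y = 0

Characteristic equation: 5r² + 5r - 60 = 0
Divide by 5: r² + r - 12 = 0
Roots: r = 3, -4 (distinct real)
General solution: y = C₁e^(3x) + C₂e^(-4x)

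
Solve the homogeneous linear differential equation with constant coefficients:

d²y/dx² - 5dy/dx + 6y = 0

Characteristic equation: r² - 5r + 6 = 0
Roots: r = 2, 3 (distinct real)
General solution: y = C₁e^(2x) + C₂e^(3x)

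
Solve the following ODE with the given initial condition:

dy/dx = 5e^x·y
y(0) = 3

General solution: y = Ce^(5e^x)
Applying IC y(0) = 3:
Particular solution: y = 3e^(5(e^x - 1))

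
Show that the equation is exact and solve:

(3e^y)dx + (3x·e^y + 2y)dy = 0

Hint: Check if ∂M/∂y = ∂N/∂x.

Verify exactness: ∂M/∂y = ∂N/∂x ✓
Find F(x,y) such that ∂F/∂x = M, ∂F/∂y = N
Solution: 3x·e^y + y² = C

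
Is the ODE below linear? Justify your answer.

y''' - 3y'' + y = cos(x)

Yes. Linear (y and its derivatives appear to the first power only, no products of y terms)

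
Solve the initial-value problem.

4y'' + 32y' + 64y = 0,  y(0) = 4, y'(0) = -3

General solution: y = (C₁ + C₂x)e^(-4x)
Repeated root r = -4
Applying ICs: C₁ = 4, C₂ = 13
Particular solution: y = (4 + 13x)e^(-4x)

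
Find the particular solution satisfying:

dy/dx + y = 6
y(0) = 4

General solution: y = 6 + Ce^(-x)
Applying y(0) = 4: C = 4 - 6 = -2
Particular solution: y = 6 - 2e^(-x)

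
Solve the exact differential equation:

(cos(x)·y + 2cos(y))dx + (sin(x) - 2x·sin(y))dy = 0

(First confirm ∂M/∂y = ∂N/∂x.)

Verify exactness: ∂M/∂y = ∂N/∂x ✓
Find F(x,y) such that ∂F/∂x = M, ∂F/∂y = N
Solution: sin(x)·y + 2x·cos(y) = C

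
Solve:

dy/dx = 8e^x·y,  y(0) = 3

General solution: y = Ce^(8e^x)
Applying IC y(0) = 3:
Particular solution: y = 3e^(8(e^x - 1))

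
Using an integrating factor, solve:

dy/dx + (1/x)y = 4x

Using integrating factor method:

General solution: y = (4/3)x^2 + C/x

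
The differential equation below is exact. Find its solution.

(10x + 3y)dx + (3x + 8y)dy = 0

Verify exactness: ∂M/∂y = ∂N/∂x ✓
Find F(x,y) such that ∂F/∂x = M, ∂F/∂y = N
Solution: 5x² + 3xy + 4y² = C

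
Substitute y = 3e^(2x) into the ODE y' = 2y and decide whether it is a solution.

Verification:
y = 3e^(2x)
y' = 6e^(2x)
2y = 6e^(2x)
y' = 2y ✓

Yes, it is a solution.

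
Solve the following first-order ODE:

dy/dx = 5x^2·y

Separating variables and integrating:
ln|y| = 5x^3/3 + C

General solution: y = Ce^(5x^3/3)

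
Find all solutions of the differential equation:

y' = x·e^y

Separating variables and integrating:
-e^(-y) = x²/2 + C

General solution: y = -ln(C - x²/2)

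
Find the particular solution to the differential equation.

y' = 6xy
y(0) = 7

General solution: y = Ce^(3x²)
Applying IC y(0) = 7:
Particular solution: y = 7e^(3x²)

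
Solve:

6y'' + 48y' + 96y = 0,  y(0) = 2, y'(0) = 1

General solution: y = (C₁ + C₂x)e^(-4x)
Repeated root r = -4
Applying ICs: C₁ = 2, C₂ = 9
Particular solution: y = (2 + 9x)e^(-4x)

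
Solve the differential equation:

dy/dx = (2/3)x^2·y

Separating variables and integrating:
ln|y| = 2x^3/9 + C

General solution: y = Ce^(2x^3/9)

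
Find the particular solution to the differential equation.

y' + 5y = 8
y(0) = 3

General solution: y = 8/5 + Ce^(-5x)
Applying y(0) = 3: C = 3 - 8/5 = 7/5
Particular solution: y = 8/5 + (7/5)e^(-5x)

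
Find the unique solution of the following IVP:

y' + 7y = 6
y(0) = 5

General solution: y = 6/7 + Ce^(-7x)
Applying y(0) = 5: C = 5 - 6/7 = 29/7
Particular solution: y = 6/7 + (29/7)e^(-7x)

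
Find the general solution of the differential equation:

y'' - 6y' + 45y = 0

Characteristic equation: r² - 6r + 45 = 0
Roots: r = 3 ± 6i (complex conjugates)
General solution: y = e^(3x)(C₁cos(6x) + C₂sin(6x))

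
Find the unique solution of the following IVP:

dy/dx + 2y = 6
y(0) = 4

General solution: y = 3 + Ce^(-2x)
Applying y(0) = 4: C = 4 - 3 = 1
Particular solution: y = 3 + e^(-2x)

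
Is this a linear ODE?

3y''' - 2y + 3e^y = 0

No. Nonlinear (e^y is nonlinear in y)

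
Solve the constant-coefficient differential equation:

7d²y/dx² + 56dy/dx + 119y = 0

Characteristic equation: 7r² + 56r + 119 = 0
Divide by 7: r² + 8r + 17 = 0
Roots: r = -4 ± i (complex conjugates)
General solution: y = e^(-4x)(C₁cos(x) + C₂sin(x))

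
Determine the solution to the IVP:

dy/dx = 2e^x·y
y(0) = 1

General solution: y = Ce^(2e^x)
Applying IC y(0) = 1:
Particular solution: y = e^(2(e^x - 1))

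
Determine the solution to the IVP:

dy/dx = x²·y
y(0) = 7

General solution: y = Ce^(x³/3)
Applying IC y(0) = 7:
Particular solution: y = 7e^(x³/3)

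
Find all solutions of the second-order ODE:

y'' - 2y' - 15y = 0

Characteristic equation: r² - 2r - 15 = 0
Roots: r = 5, -3 (distinct real)
General solution: y = C₁e^(5x) + C₂e^(-3x)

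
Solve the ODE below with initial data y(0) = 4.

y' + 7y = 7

General solution: y = 1 + Ce^(-7x)
Applying y(0) = 4: C = 4 - 1 = 3
Particular solution: y = 1 + 3e^(-7x)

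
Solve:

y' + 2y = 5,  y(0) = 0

General solution: y = 5/2 + Ce^(-2x)
Applying y(0) = 0: C = 0 - 5/2 = -5/2
Particular solution: y = 5/2 - (5/2)e^(-2x)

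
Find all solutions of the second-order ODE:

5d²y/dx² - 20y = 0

Characteristic equation: 5r² - 20 = 0
Divide by 5: r² - 4 = 0
Roots: r = 2, -2 (distinct real)
General solution: y = C₁e^(2x) + C₂e^(-2x)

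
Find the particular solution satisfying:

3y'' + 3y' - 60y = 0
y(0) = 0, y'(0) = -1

General solution: y = C₁e^(4x) + C₂e^(-5x)
Applying ICs: C₁ = -1/9, C₂ = 1/9
Particular solution: y = -(1/9)e^(4x) + (1/9)e^(-5x)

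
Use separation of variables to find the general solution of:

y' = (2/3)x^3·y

Separating variables and integrating:
ln|y| = x^4/6 + C

General solution: y = Ce^(x^4/6)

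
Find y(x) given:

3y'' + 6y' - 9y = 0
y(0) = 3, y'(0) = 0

General solution: y = C₁e^x + C₂e^(-3x)
Applying ICs: C₁ = 9/4, C₂ = 3/4
Particular solution: y = (9/4)e^x + (3/4)e^(-3x)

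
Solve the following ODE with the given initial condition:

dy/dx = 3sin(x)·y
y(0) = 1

General solution: y = Ce^(-3cos(x))
Applying IC y(0) = 1:
Particular solution: y = e^(3(1-cos(x)))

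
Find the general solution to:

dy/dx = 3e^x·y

Separating variables and integrating:
ln|y| = 3e^x + C

General solution: y = Ce^(3e^x)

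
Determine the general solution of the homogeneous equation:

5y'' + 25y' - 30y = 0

Characteristic equation: 5r² + 25r - 30 = 0
Divide by 5: r² + 5r - 6 = 0
Roots: r = 1, -6 (distinct real)
General solution: y = C₁e^x + C₂e^(-6x)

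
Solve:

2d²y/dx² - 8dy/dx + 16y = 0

Characteristic equation: 2r² - 8r + 16 = 0
Divide by 2: r² - 4r + 8 = 0
Roots: r = 2 ± 2i (complex conjugates)
General solution: y = e^(2x)(C₁cos(2x) + C₂sin(2x))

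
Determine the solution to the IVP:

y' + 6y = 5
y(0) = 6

General solution: y = 5/6 + Ce^(-6x)
Applying y(0) = 6: C = 6 - 5/6 = 31/6
Particular solution: y = 5/6 + (31/6)e^(-6x)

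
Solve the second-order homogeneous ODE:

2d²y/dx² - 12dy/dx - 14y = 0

Characteristic equation: 2r² - 12r - 14 = 0
Divide by 2: r² - 6r - 7 = 0
Roots: r = 7, -1 (distinct real)
General solution: y = C₁e^(7x) + C₂e^(-x)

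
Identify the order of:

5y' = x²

The order is 1 (highest derivative is of order 1).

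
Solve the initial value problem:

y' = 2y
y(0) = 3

General solution: y = Ce^(2x)
Applying IC y(0) = 3:
Particular solution: y = 3e^(2x)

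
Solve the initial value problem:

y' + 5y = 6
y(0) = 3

General solution: y = 6/5 + Ce^(-5x)
Applying y(0) = 3: C = 3 - 6/5 = 9/5
Particular solution: y = 6/5 + (9/5)e^(-5x)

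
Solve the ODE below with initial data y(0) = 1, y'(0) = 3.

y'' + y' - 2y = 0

General solution: y = C₁e^x + C₂e^(-2x)
Applying ICs: C₁ = 5/3, C₂ = -2/3
Particular solution: y = (5/3)e^x - (2/3)e^(-2x)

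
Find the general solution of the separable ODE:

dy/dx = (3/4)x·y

Separating variables and integrating:
ln|y| = 3x^2/8 + C

General solution: y = Ce^(3x^2/8)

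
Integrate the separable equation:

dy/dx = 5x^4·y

Separating variables and integrating:
ln|y| = x^5 + C

General solution: y = Ce^(x^5)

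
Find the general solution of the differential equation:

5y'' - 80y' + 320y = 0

Characteristic equation: 5r² - 80r + 320 = 0
Divide by 5: r² - 16r + 64 = 0
Factored: (r - 8)² = 0
Repeated root: r = 8
General solution: y = (C₁ + C₂x)e^(8x)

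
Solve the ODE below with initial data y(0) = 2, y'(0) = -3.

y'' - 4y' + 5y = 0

General solution: y = e^(2x)(C₁cos(x) + C₂sin(x))
Complex roots r = 2 ± i
Applying ICs: C₁ = 2, C₂ = -7
Particular solution: y = e^(2x)(2cos(x) - 7sin(x))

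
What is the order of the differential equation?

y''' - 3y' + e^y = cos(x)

The order is 3 (highest derivative is of order 3).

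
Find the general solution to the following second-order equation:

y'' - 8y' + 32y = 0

Characteristic equation: r² - 8r + 32 = 0
Roots: r = 4 ± 4i (complex conjugates)
General solution: y = e^(4x)(C₁cos(4x) + C₂sin(4x))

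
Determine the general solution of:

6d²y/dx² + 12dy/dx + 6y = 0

Characteristic equation: 6r² + 12r + 6 = 0
Divide by 6: r² + 2r + 1 = 0
Factored: (r + 1)² = 0
Repeated root: r = -1
General solution: y = (C₁ + C₂x)e^(-x)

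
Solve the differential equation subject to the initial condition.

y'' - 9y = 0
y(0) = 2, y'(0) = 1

General solution: y = C₁e^(3x) + C₂e^(-3x)
Applying ICs: C₁ = 7/6, C₂ = 5/6
Particular solution: y = (7/6)e^(3x) + (5/6)e^(-3x)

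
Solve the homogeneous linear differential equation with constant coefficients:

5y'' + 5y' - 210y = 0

Characteristic equation: 5r² + 5r - 210 = 0
Divide by 5: r² + r - 42 = 0
Roots: r = 6, -7 (distinct real)
General solution: y = C₁e^(6x) + C₂e^(-7x)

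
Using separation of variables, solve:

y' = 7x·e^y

Separating variables and integrating:
-e^(-y) = 7x²/2 + C

General solution: y = -ln(C - 7x²/2)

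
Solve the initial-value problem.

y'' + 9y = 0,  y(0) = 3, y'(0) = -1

General solution: y = C₁cos(3x) + C₂sin(3x)
Complex roots r = ±3i
Applying ICs: C₁ = 3, C₂ = -1/3
Particular solution: y = 3cos(3x) - (1/3)sin(3x)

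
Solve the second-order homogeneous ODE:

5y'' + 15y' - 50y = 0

Characteristic equation: 5r² + 15r - 50 = 0
Divide by 5: r² + 3r - 10 = 0
Roots: r = 2, -5 (distinct real)
General solution: y = C₁e^(2x) + C₂e^(-5x)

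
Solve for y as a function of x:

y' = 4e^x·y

Separating variables and integrating:
ln|y| = 4e^x + C

General solution: y = Ce^(4e^x)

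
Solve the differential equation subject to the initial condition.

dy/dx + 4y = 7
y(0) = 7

General solution: y = 7/4 + Ce^(-4x)
Applying y(0) = 7: C = 7 - 7/4 = 21/4
Particular solution: y = 7/4 + (21/4)e^(-4x)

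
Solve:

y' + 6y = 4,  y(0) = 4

General solution: y = 2/3 + Ce^(-6x)
Applying y(0) = 4: C = 4 - 2/3 = 10/3
Particular solution: y = 2/3 + (10/3)e^(-6x)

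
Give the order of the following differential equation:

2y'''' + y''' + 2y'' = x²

The order is 4 (highest derivative is of order 4).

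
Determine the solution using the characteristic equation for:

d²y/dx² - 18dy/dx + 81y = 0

Characteristic equation: r² - 18r + 81 = 0
Factored: (r - 9)² = 0
Repeated root: r = 9
General solution: y = (C₁ + C₂x)e^(9x)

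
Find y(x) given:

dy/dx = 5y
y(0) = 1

General solution: y = Ce^(5x)
Applying IC y(0) = 1:
Particular solution: y = e^(5x)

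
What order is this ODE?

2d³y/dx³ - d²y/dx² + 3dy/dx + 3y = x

The order is 3 (highest derivative is of order 3).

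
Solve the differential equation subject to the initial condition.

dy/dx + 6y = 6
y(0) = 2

General solution: y = 1 + Ce^(-6x)
Applying y(0) = 2: C = 2 - 1 = 1
Particular solution: y = 1 + e^(-6x)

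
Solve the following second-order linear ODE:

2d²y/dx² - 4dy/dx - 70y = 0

Characteristic equation: 2r² - 4r - 70 = 0
Divide by 2: r² - 2r - 35 = 0
Roots: r = 7, -5 (distinct real)
General solution: y = C₁e^(7x) + C₂e^(-5x)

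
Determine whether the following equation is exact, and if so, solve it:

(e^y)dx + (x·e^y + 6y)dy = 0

Verify exactness: ∂M/∂y = ∂N/∂x ✓
Find F(x,y) such that ∂F/∂x = M, ∂F/∂y = N
Solution: x·e^y + 3y² = C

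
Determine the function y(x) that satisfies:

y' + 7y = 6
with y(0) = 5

General solution: y = 6/7 + Ce^(-7x)
Applying y(0) = 5: C = 5 - 6/7 = 29/7
Particular solution: y = 6/7 + (29/7)e^(-7x)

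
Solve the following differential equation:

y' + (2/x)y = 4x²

Using integrating factor method:

General solution: y = (4/5)x^3 + Cx^(-2)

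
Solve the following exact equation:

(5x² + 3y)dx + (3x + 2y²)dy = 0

Verify exactness: ∂M/∂y = ∂N/∂x ✓
Find F(x,y) such that ∂F/∂x = M, ∂F/∂y = N
Solution: 5x³/3 + 3xy + 2y³/3 = C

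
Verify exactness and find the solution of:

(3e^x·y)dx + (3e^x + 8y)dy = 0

Verify exactness: ∂M/∂y = ∂N/∂x ✓
Find F(x,y) such that ∂F/∂x = M, ∂F/∂y = N
Solution: 3e^x·y + 4y² = C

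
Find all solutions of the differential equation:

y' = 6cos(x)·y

Separating variables and integrating:
ln|y| = 6sin(x) + C

General solution: y = Ce^(6sin(x))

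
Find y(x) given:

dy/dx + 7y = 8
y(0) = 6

General solution: y = 8/7 + Ce^(-7x)
Applying y(0) = 6: C = 6 - 8/7 = 34/7
Particular solution: y = 8/7 + (34/7)e^(-7x)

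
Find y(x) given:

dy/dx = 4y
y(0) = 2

General solution: y = Ce^(4x)
Applying IC y(0) = 2:
Particular solution: y = 2e^(4x)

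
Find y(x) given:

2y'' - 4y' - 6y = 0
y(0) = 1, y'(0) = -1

General solution: y = C₁e^(3x) + C₂e^(-x)
Applying ICs: C₁ = 0, C₂ = 1
Particular solution: y = e^(-x)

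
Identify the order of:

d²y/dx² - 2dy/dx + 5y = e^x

The order is 2 (highest derivative is of order 2).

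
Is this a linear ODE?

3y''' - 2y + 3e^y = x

No. Nonlinear (e^y is nonlinear in y)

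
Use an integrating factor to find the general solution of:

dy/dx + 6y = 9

Using integrating factor method:

General solution: y = 3/2 + Ce^(-6x)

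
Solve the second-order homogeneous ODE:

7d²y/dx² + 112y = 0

Characteristic equation: 7r² + 112 = 0
Divide by 7: r² + 16 = 0
Roots: r = ±4i (complex conjugates)
General solution: y = C₁cos(4x) + C₂sin(4x)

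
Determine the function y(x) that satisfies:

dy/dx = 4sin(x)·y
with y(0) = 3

General solution: y = Ce^(-4cos(x))
Applying IC y(0) = 3:
Particular solution: y = 3e^(4(1-cos(x)))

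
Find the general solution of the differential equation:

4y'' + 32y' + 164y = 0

Characteristic equation: 4r² + 32r + 164 = 0
Divide by 4: r² + 8r + 41 = 0
Roots: r = -4 ± 5i (complex conjugates)
General solution: y = e^(-4x)(C₁cos(5x) + C₂sin(5x))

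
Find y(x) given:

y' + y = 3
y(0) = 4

General solution: y = 3 + Ce^(-x)
Applying y(0) = 4: C = 4 - 3 = 1
Particular solution: y = 3 + e^(-x)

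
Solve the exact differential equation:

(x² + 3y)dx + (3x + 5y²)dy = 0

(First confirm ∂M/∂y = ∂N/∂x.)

Verify exactness: ∂M/∂y = ∂N/∂x ✓
Find F(x,y) such that ∂F/∂x = M, ∂F/∂y = N
Solution: x³/3 + 3xy + 5y³/3 = C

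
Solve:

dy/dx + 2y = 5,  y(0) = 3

General solution: y = 5/2 + Ce^(-2x)
Applying y(0) = 3: C = 3 - 5/2 = 1/2
Particular solution: y = 5/2 + (1/2)e^(-2x)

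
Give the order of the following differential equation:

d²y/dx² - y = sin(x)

The order is 2 (highest derivative is of order 2).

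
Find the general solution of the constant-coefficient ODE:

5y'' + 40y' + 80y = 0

Characteristic equation: 5r² + 40r + 80 = 0
Divide by 5: r² + 8r + 16 = 0
Factored: (r + 4)² = 0
Repeated root: r = -4
General solution: y = (C₁ + C₂x)e^(-4x)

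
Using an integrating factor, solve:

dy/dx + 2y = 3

Using integrating factor method:

General solution: y = 3/2 + Ce^(-2x)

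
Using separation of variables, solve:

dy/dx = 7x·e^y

Separating variables and integrating:
-e^(-y) = 7x²/2 + C

General solution: y = -ln(C - 7x²/2)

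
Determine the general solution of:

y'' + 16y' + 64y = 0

Characteristic equation: r² + 16r + 64 = 0
Factored: (r + 8)² = 0
Repeated root: r = -8
General solution: y = (C₁ + C₂x)e^(-8x)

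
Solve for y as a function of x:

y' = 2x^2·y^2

Separating variables and integrating:
-1/y = 2x^3/3 + C

General solution: y^-1 = (-2/3)x^3 + C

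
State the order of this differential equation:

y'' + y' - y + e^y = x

The order is 2 (highest derivative is of order 2).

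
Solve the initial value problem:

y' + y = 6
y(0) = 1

General solution: y = 6 + Ce^(-x)
Applying y(0) = 1: C = 1 - 6 = -5
Particular solution: y = 6 - 5e^(-x)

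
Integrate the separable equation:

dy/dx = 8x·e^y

Separating variables and integrating:
-e^(-y) = 4x² + C

General solution: y = -ln(C - 4x²)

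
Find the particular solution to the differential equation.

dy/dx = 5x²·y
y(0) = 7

General solution: y = Ce^(5x³/3)
Applying IC y(0) = 7:
Particular solution: y = 7e^(5x³/3)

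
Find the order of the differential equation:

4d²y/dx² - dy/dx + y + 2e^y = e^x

The order is 2 (highest derivative is of order 2).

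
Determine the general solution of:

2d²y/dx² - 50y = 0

Characteristic equation: 2r² - 50 = 0
Divide by 2: r² - 25 = 0
Roots: r = 5, -5 (distinct real)
General solution: y = C₁e^(5x) + C₂e^(-5x)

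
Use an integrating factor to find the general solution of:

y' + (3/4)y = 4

Using integrating factor method:

General solution: y = 16/3 + Ce^(-3x/4)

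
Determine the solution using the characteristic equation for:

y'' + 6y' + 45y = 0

Characteristic equation: r² + 6r + 45 = 0
Roots: r = -3 ± 6i (complex conjugates)
General solution: y = e^(-3x)(C₁cos(6x) + C₂sin(6x))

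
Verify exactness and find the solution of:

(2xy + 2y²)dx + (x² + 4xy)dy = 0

Verify exactness: ∂M/∂y = ∂N/∂x ✓
Find F(x,y) such that ∂F/∂x = M, ∂F/∂y = N
Solution: x²y + 2xy² = C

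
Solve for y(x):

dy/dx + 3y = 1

Using integrating factor method:

General solution: y = 1/3 + Ce^(-3x)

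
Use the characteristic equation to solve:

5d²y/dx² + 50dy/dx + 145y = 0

Characteristic equation: 5r² + 50r + 145 = 0
Divide by 5: r² + 10r + 29 = 0
Roots: r = -5 ± 2i (complex conjugates)
General solution: y = e^(-5x)(C₁cos(2x) + C₂sin(2x))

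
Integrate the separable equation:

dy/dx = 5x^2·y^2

Separating variables and integrating:
-1/y = 5x^3/3 + C

General solution: y^-1 = (-5/3)x^3 + C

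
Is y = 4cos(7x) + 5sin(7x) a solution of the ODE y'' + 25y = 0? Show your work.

Verification:
y'' = -196cos(7x) - 245sin(7x)
y'' + 25y ≠ 0 (frequency mismatch: got 49 instead of 25)

No, it is not a solution.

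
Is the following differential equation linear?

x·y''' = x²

Yes. Linear (y and its derivatives appear to the first power only, no products of y terms)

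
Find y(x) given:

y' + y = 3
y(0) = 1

General solution: y = 3 + Ce^(-x)
Applying y(0) = 1: C = 1 - 3 = -2
Particular solution: y = 3 - 2e^(-x)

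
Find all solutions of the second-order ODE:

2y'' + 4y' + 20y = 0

Characteristic equation: 2r² + 4r + 20 = 0
Divide by 2: r² + 2r + 10 = 0
Roots: r = -1 ± 3i (complex conjugates)
General solution: y = e^(-x)(C₁cos(3x) + C₂sin(3x))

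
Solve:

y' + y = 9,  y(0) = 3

General solution: y = 9 + Ce^(-x)
Applying y(0) = 3: C = 3 - 9 = -6
Particular solution: y = 9 - 6e^(-x)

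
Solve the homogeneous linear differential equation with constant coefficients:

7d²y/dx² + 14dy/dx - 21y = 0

Characteristic equation: 7r² + 14r - 21 = 0
Divide by 7: r² + 2r - 3 = 0
Roots: r = 1, -3 (distinct real)
General solution: y = C₁e^x + C₂e^(-3x)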